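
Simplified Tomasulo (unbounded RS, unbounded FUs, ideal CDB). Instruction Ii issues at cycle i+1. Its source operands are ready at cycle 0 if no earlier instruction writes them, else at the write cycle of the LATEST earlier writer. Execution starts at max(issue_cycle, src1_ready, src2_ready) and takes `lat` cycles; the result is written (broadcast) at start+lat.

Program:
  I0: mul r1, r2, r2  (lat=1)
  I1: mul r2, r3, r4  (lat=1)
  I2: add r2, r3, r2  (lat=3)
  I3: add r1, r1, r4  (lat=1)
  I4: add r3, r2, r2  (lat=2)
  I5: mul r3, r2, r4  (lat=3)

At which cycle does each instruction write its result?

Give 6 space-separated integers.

Answer: 2 3 6 5 8 9

Derivation:
I0 mul r1: issue@1 deps=(None,None) exec_start@1 write@2
I1 mul r2: issue@2 deps=(None,None) exec_start@2 write@3
I2 add r2: issue@3 deps=(None,1) exec_start@3 write@6
I3 add r1: issue@4 deps=(0,None) exec_start@4 write@5
I4 add r3: issue@5 deps=(2,2) exec_start@6 write@8
I5 mul r3: issue@6 deps=(2,None) exec_start@6 write@9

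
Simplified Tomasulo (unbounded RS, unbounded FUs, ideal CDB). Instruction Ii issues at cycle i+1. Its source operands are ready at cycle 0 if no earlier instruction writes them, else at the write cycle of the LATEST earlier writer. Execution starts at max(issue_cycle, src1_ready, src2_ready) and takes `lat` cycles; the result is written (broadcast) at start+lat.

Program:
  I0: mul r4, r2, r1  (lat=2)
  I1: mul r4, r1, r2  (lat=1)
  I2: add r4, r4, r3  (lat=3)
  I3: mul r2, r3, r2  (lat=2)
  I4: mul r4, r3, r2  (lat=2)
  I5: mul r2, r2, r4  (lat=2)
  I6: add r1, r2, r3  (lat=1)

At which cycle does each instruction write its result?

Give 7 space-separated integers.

I0 mul r4: issue@1 deps=(None,None) exec_start@1 write@3
I1 mul r4: issue@2 deps=(None,None) exec_start@2 write@3
I2 add r4: issue@3 deps=(1,None) exec_start@3 write@6
I3 mul r2: issue@4 deps=(None,None) exec_start@4 write@6
I4 mul r4: issue@5 deps=(None,3) exec_start@6 write@8
I5 mul r2: issue@6 deps=(3,4) exec_start@8 write@10
I6 add r1: issue@7 deps=(5,None) exec_start@10 write@11

Answer: 3 3 6 6 8 10 11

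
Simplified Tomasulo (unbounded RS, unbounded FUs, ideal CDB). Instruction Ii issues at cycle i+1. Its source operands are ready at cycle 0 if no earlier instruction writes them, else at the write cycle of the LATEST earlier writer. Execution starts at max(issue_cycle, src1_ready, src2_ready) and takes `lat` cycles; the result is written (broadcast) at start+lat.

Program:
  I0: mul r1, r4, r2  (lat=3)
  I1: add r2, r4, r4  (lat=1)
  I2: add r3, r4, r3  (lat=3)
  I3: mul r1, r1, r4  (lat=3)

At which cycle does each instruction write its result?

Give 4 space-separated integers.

I0 mul r1: issue@1 deps=(None,None) exec_start@1 write@4
I1 add r2: issue@2 deps=(None,None) exec_start@2 write@3
I2 add r3: issue@3 deps=(None,None) exec_start@3 write@6
I3 mul r1: issue@4 deps=(0,None) exec_start@4 write@7

Answer: 4 3 6 7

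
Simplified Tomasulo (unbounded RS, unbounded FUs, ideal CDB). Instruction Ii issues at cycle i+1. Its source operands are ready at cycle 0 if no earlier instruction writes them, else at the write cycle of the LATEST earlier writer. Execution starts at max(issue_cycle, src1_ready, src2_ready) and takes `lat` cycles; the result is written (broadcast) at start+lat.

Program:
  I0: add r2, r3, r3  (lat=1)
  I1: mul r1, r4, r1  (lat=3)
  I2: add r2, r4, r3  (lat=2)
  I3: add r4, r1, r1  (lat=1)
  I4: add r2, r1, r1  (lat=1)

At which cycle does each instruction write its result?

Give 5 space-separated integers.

Answer: 2 5 5 6 6

Derivation:
I0 add r2: issue@1 deps=(None,None) exec_start@1 write@2
I1 mul r1: issue@2 deps=(None,None) exec_start@2 write@5
I2 add r2: issue@3 deps=(None,None) exec_start@3 write@5
I3 add r4: issue@4 deps=(1,1) exec_start@5 write@6
I4 add r2: issue@5 deps=(1,1) exec_start@5 write@6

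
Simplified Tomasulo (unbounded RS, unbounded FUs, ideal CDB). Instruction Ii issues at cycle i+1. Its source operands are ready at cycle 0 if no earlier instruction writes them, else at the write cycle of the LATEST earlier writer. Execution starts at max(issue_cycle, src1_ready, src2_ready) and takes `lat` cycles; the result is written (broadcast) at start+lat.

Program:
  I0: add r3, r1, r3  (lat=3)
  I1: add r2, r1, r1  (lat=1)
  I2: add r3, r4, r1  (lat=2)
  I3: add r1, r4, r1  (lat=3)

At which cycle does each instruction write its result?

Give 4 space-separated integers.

I0 add r3: issue@1 deps=(None,None) exec_start@1 write@4
I1 add r2: issue@2 deps=(None,None) exec_start@2 write@3
I2 add r3: issue@3 deps=(None,None) exec_start@3 write@5
I3 add r1: issue@4 deps=(None,None) exec_start@4 write@7

Answer: 4 3 5 7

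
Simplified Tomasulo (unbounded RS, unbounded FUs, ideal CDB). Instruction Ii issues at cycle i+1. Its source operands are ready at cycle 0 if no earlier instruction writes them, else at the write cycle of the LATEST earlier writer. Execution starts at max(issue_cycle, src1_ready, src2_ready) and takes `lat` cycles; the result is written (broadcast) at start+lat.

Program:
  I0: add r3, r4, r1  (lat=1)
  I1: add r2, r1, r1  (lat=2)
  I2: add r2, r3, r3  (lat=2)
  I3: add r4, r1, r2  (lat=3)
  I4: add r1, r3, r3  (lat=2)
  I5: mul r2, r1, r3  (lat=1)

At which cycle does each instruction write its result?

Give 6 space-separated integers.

Answer: 2 4 5 8 7 8

Derivation:
I0 add r3: issue@1 deps=(None,None) exec_start@1 write@2
I1 add r2: issue@2 deps=(None,None) exec_start@2 write@4
I2 add r2: issue@3 deps=(0,0) exec_start@3 write@5
I3 add r4: issue@4 deps=(None,2) exec_start@5 write@8
I4 add r1: issue@5 deps=(0,0) exec_start@5 write@7
I5 mul r2: issue@6 deps=(4,0) exec_start@7 write@8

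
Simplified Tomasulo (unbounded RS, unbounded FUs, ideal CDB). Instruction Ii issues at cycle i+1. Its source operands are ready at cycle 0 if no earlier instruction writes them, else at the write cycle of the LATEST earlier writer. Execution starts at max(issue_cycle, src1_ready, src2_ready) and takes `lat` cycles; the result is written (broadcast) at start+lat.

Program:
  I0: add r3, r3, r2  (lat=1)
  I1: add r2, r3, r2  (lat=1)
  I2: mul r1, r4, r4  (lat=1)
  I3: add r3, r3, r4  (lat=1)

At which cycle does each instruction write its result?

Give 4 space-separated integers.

Answer: 2 3 4 5

Derivation:
I0 add r3: issue@1 deps=(None,None) exec_start@1 write@2
I1 add r2: issue@2 deps=(0,None) exec_start@2 write@3
I2 mul r1: issue@3 deps=(None,None) exec_start@3 write@4
I3 add r3: issue@4 deps=(0,None) exec_start@4 write@5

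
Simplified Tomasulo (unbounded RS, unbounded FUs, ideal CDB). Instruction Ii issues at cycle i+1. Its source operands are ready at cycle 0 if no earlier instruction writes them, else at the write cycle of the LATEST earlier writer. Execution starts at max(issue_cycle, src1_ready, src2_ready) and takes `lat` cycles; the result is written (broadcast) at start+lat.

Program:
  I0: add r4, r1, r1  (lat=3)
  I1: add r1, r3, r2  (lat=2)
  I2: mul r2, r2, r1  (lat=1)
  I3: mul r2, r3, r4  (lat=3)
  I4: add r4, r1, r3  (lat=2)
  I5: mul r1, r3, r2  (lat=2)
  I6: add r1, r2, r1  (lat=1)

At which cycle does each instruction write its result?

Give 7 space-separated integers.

I0 add r4: issue@1 deps=(None,None) exec_start@1 write@4
I1 add r1: issue@2 deps=(None,None) exec_start@2 write@4
I2 mul r2: issue@3 deps=(None,1) exec_start@4 write@5
I3 mul r2: issue@4 deps=(None,0) exec_start@4 write@7
I4 add r4: issue@5 deps=(1,None) exec_start@5 write@7
I5 mul r1: issue@6 deps=(None,3) exec_start@7 write@9
I6 add r1: issue@7 deps=(3,5) exec_start@9 write@10

Answer: 4 4 5 7 7 9 10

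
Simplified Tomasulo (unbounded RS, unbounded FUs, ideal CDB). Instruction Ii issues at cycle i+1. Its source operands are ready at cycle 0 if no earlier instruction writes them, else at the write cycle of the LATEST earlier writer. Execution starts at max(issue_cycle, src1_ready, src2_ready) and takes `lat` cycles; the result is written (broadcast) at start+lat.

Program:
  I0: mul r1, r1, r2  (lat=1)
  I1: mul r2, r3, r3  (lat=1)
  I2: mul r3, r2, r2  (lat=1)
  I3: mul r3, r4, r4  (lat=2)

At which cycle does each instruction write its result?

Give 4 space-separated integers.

Answer: 2 3 4 6

Derivation:
I0 mul r1: issue@1 deps=(None,None) exec_start@1 write@2
I1 mul r2: issue@2 deps=(None,None) exec_start@2 write@3
I2 mul r3: issue@3 deps=(1,1) exec_start@3 write@4
I3 mul r3: issue@4 deps=(None,None) exec_start@4 write@6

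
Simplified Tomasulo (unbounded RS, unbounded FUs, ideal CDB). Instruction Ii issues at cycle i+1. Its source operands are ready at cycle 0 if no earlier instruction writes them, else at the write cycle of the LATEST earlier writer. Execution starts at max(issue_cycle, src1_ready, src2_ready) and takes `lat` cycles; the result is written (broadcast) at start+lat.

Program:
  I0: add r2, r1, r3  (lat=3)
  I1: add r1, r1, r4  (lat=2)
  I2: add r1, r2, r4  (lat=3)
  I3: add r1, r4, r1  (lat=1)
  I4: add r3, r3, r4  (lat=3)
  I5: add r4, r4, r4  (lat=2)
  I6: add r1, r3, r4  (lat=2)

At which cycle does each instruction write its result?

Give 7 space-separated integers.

Answer: 4 4 7 8 8 8 10

Derivation:
I0 add r2: issue@1 deps=(None,None) exec_start@1 write@4
I1 add r1: issue@2 deps=(None,None) exec_start@2 write@4
I2 add r1: issue@3 deps=(0,None) exec_start@4 write@7
I3 add r1: issue@4 deps=(None,2) exec_start@7 write@8
I4 add r3: issue@5 deps=(None,None) exec_start@5 write@8
I5 add r4: issue@6 deps=(None,None) exec_start@6 write@8
I6 add r1: issue@7 deps=(4,5) exec_start@8 write@10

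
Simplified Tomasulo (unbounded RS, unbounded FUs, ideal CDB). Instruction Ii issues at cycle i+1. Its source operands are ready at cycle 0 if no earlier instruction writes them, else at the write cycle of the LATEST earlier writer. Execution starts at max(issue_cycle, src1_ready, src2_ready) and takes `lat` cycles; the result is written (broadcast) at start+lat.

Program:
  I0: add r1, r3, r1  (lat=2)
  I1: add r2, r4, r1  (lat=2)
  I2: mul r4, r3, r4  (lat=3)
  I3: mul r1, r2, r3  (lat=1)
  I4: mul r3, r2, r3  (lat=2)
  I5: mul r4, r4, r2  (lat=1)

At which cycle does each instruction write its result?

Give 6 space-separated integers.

I0 add r1: issue@1 deps=(None,None) exec_start@1 write@3
I1 add r2: issue@2 deps=(None,0) exec_start@3 write@5
I2 mul r4: issue@3 deps=(None,None) exec_start@3 write@6
I3 mul r1: issue@4 deps=(1,None) exec_start@5 write@6
I4 mul r3: issue@5 deps=(1,None) exec_start@5 write@7
I5 mul r4: issue@6 deps=(2,1) exec_start@6 write@7

Answer: 3 5 6 6 7 7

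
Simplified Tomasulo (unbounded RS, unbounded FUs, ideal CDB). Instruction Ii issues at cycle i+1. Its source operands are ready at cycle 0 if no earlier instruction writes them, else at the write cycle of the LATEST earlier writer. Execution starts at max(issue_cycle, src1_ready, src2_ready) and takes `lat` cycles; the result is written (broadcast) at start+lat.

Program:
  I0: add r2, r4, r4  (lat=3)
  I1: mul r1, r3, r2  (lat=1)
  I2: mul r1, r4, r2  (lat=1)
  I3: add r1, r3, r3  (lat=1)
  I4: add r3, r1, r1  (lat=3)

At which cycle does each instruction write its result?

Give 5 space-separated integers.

Answer: 4 5 5 5 8

Derivation:
I0 add r2: issue@1 deps=(None,None) exec_start@1 write@4
I1 mul r1: issue@2 deps=(None,0) exec_start@4 write@5
I2 mul r1: issue@3 deps=(None,0) exec_start@4 write@5
I3 add r1: issue@4 deps=(None,None) exec_start@4 write@5
I4 add r3: issue@5 deps=(3,3) exec_start@5 write@8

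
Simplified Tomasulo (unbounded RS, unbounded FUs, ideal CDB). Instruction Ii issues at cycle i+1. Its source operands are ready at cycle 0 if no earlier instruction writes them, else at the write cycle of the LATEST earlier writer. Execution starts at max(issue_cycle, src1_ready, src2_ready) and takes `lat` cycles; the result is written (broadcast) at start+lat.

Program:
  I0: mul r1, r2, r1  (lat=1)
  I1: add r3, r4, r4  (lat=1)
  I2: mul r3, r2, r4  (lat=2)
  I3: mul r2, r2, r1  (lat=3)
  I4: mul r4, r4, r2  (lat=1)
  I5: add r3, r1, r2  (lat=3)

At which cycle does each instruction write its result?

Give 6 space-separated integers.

I0 mul r1: issue@1 deps=(None,None) exec_start@1 write@2
I1 add r3: issue@2 deps=(None,None) exec_start@2 write@3
I2 mul r3: issue@3 deps=(None,None) exec_start@3 write@5
I3 mul r2: issue@4 deps=(None,0) exec_start@4 write@7
I4 mul r4: issue@5 deps=(None,3) exec_start@7 write@8
I5 add r3: issue@6 deps=(0,3) exec_start@7 write@10

Answer: 2 3 5 7 8 10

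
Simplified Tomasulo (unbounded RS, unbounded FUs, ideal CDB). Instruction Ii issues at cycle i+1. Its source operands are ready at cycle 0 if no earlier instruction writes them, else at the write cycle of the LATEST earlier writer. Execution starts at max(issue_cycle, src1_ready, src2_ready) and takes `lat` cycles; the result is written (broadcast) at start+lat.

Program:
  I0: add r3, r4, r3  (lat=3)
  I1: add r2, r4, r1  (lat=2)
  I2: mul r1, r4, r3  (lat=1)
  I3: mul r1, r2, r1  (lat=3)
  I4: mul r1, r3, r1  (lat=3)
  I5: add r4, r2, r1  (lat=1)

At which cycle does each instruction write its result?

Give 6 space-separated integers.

I0 add r3: issue@1 deps=(None,None) exec_start@1 write@4
I1 add r2: issue@2 deps=(None,None) exec_start@2 write@4
I2 mul r1: issue@3 deps=(None,0) exec_start@4 write@5
I3 mul r1: issue@4 deps=(1,2) exec_start@5 write@8
I4 mul r1: issue@5 deps=(0,3) exec_start@8 write@11
I5 add r4: issue@6 deps=(1,4) exec_start@11 write@12

Answer: 4 4 5 8 11 12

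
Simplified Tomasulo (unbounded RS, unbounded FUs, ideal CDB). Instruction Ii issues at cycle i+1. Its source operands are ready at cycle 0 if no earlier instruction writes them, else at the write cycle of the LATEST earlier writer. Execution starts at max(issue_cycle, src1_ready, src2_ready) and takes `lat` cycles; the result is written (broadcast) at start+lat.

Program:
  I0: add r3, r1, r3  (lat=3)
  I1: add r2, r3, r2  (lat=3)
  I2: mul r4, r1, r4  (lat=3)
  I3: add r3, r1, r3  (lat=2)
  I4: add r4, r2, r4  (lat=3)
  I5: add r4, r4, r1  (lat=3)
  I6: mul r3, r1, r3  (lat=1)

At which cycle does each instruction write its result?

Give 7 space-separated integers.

I0 add r3: issue@1 deps=(None,None) exec_start@1 write@4
I1 add r2: issue@2 deps=(0,None) exec_start@4 write@7
I2 mul r4: issue@3 deps=(None,None) exec_start@3 write@6
I3 add r3: issue@4 deps=(None,0) exec_start@4 write@6
I4 add r4: issue@5 deps=(1,2) exec_start@7 write@10
I5 add r4: issue@6 deps=(4,None) exec_start@10 write@13
I6 mul r3: issue@7 deps=(None,3) exec_start@7 write@8

Answer: 4 7 6 6 10 13 8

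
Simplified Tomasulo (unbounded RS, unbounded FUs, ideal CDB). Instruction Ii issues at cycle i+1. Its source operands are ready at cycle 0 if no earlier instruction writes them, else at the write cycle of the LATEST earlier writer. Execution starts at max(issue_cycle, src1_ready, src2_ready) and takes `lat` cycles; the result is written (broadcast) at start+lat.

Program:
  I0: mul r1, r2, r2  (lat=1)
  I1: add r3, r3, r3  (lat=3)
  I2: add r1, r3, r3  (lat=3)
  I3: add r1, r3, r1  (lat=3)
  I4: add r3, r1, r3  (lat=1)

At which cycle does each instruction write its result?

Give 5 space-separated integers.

Answer: 2 5 8 11 12

Derivation:
I0 mul r1: issue@1 deps=(None,None) exec_start@1 write@2
I1 add r3: issue@2 deps=(None,None) exec_start@2 write@5
I2 add r1: issue@3 deps=(1,1) exec_start@5 write@8
I3 add r1: issue@4 deps=(1,2) exec_start@8 write@11
I4 add r3: issue@5 deps=(3,1) exec_start@11 write@12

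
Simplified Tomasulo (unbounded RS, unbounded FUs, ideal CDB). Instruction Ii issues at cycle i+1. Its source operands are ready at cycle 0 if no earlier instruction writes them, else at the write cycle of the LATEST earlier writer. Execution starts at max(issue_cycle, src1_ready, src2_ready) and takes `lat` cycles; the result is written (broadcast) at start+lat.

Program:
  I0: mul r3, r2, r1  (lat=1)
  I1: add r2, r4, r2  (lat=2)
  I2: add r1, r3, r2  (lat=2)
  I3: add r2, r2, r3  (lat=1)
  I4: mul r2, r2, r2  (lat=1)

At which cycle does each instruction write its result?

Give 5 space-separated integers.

Answer: 2 4 6 5 6

Derivation:
I0 mul r3: issue@1 deps=(None,None) exec_start@1 write@2
I1 add r2: issue@2 deps=(None,None) exec_start@2 write@4
I2 add r1: issue@3 deps=(0,1) exec_start@4 write@6
I3 add r2: issue@4 deps=(1,0) exec_start@4 write@5
I4 mul r2: issue@5 deps=(3,3) exec_start@5 write@6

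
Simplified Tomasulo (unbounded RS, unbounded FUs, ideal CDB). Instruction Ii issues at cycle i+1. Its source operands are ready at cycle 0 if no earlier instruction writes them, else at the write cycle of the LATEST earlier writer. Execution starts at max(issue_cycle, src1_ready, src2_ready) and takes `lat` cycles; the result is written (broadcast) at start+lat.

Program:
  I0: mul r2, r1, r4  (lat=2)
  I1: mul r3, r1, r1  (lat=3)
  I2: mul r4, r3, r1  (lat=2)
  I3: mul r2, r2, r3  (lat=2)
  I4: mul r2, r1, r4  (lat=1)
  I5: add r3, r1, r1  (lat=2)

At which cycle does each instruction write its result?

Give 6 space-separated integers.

I0 mul r2: issue@1 deps=(None,None) exec_start@1 write@3
I1 mul r3: issue@2 deps=(None,None) exec_start@2 write@5
I2 mul r4: issue@3 deps=(1,None) exec_start@5 write@7
I3 mul r2: issue@4 deps=(0,1) exec_start@5 write@7
I4 mul r2: issue@5 deps=(None,2) exec_start@7 write@8
I5 add r3: issue@6 deps=(None,None) exec_start@6 write@8

Answer: 3 5 7 7 8 8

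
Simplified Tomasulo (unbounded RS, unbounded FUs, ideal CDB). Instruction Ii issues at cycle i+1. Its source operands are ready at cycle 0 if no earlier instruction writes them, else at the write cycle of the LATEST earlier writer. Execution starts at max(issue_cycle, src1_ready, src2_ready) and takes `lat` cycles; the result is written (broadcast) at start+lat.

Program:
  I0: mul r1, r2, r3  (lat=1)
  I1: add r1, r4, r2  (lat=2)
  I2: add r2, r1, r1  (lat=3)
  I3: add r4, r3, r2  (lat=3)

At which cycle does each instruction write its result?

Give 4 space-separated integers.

Answer: 2 4 7 10

Derivation:
I0 mul r1: issue@1 deps=(None,None) exec_start@1 write@2
I1 add r1: issue@2 deps=(None,None) exec_start@2 write@4
I2 add r2: issue@3 deps=(1,1) exec_start@4 write@7
I3 add r4: issue@4 deps=(None,2) exec_start@7 write@10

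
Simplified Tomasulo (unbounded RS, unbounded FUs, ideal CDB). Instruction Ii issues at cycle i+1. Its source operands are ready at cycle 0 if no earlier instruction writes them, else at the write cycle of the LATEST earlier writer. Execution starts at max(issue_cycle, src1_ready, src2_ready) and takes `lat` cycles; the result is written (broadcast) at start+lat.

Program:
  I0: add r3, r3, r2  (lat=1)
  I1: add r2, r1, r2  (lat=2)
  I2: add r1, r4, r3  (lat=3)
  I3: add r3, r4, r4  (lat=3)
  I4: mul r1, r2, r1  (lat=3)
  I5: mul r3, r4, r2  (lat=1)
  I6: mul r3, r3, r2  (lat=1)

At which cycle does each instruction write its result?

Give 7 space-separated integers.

I0 add r3: issue@1 deps=(None,None) exec_start@1 write@2
I1 add r2: issue@2 deps=(None,None) exec_start@2 write@4
I2 add r1: issue@3 deps=(None,0) exec_start@3 write@6
I3 add r3: issue@4 deps=(None,None) exec_start@4 write@7
I4 mul r1: issue@5 deps=(1,2) exec_start@6 write@9
I5 mul r3: issue@6 deps=(None,1) exec_start@6 write@7
I6 mul r3: issue@7 deps=(5,1) exec_start@7 write@8

Answer: 2 4 6 7 9 7 8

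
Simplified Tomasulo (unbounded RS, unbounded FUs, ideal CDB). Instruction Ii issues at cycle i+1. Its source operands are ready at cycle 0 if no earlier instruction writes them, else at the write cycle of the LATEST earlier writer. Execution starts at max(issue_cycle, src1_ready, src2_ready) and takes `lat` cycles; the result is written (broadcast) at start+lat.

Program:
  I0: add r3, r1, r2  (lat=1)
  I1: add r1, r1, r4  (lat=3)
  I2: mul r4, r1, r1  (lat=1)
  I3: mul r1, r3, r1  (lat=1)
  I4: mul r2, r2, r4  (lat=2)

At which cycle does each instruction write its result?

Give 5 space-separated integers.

I0 add r3: issue@1 deps=(None,None) exec_start@1 write@2
I1 add r1: issue@2 deps=(None,None) exec_start@2 write@5
I2 mul r4: issue@3 deps=(1,1) exec_start@5 write@6
I3 mul r1: issue@4 deps=(0,1) exec_start@5 write@6
I4 mul r2: issue@5 deps=(None,2) exec_start@6 write@8

Answer: 2 5 6 6 8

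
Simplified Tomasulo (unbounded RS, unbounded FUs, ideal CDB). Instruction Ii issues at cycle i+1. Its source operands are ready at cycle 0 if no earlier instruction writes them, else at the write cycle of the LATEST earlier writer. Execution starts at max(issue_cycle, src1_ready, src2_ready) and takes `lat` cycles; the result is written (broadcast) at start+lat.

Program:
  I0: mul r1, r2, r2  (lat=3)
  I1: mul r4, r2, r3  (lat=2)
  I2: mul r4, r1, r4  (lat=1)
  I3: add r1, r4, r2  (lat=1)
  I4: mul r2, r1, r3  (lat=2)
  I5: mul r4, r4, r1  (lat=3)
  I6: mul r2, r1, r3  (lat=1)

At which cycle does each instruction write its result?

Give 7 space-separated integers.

Answer: 4 4 5 6 8 9 8

Derivation:
I0 mul r1: issue@1 deps=(None,None) exec_start@1 write@4
I1 mul r4: issue@2 deps=(None,None) exec_start@2 write@4
I2 mul r4: issue@3 deps=(0,1) exec_start@4 write@5
I3 add r1: issue@4 deps=(2,None) exec_start@5 write@6
I4 mul r2: issue@5 deps=(3,None) exec_start@6 write@8
I5 mul r4: issue@6 deps=(2,3) exec_start@6 write@9
I6 mul r2: issue@7 deps=(3,None) exec_start@7 write@8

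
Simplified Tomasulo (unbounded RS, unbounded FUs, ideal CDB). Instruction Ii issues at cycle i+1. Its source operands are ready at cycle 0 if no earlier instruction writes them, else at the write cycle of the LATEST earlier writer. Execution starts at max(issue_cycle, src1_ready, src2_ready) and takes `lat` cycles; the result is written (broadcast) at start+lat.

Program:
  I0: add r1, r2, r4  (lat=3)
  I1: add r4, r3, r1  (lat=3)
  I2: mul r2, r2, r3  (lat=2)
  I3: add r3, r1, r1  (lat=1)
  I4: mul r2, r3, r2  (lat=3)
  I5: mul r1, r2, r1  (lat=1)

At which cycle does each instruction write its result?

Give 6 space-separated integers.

Answer: 4 7 5 5 8 9

Derivation:
I0 add r1: issue@1 deps=(None,None) exec_start@1 write@4
I1 add r4: issue@2 deps=(None,0) exec_start@4 write@7
I2 mul r2: issue@3 deps=(None,None) exec_start@3 write@5
I3 add r3: issue@4 deps=(0,0) exec_start@4 write@5
I4 mul r2: issue@5 deps=(3,2) exec_start@5 write@8
I5 mul r1: issue@6 deps=(4,0) exec_start@8 write@9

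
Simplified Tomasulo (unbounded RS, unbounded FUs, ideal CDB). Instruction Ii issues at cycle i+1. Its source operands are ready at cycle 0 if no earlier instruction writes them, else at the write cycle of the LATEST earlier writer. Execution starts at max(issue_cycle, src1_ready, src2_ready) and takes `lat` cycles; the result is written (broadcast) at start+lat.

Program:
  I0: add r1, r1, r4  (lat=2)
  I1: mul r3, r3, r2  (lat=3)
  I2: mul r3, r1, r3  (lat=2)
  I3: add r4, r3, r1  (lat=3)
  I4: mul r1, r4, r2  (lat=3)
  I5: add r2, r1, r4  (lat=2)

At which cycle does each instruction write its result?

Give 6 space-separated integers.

I0 add r1: issue@1 deps=(None,None) exec_start@1 write@3
I1 mul r3: issue@2 deps=(None,None) exec_start@2 write@5
I2 mul r3: issue@3 deps=(0,1) exec_start@5 write@7
I3 add r4: issue@4 deps=(2,0) exec_start@7 write@10
I4 mul r1: issue@5 deps=(3,None) exec_start@10 write@13
I5 add r2: issue@6 deps=(4,3) exec_start@13 write@15

Answer: 3 5 7 10 13 15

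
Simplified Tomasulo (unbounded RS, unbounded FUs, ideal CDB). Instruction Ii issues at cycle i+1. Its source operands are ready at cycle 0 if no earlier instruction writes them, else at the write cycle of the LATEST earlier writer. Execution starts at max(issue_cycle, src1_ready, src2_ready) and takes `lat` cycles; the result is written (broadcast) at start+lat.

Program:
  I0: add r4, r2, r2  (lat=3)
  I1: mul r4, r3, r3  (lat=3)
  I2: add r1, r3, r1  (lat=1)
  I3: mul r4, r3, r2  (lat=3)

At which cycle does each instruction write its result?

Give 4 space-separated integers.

I0 add r4: issue@1 deps=(None,None) exec_start@1 write@4
I1 mul r4: issue@2 deps=(None,None) exec_start@2 write@5
I2 add r1: issue@3 deps=(None,None) exec_start@3 write@4
I3 mul r4: issue@4 deps=(None,None) exec_start@4 write@7

Answer: 4 5 4 7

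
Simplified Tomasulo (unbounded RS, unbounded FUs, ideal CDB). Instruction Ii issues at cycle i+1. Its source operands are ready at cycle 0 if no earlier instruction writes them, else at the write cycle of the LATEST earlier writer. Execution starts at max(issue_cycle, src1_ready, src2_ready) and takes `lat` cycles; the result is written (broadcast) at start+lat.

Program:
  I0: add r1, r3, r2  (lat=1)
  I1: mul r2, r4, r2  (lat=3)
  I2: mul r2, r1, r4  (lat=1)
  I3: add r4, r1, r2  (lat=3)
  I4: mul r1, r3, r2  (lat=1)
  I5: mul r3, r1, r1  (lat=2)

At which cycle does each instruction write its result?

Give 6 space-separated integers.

Answer: 2 5 4 7 6 8

Derivation:
I0 add r1: issue@1 deps=(None,None) exec_start@1 write@2
I1 mul r2: issue@2 deps=(None,None) exec_start@2 write@5
I2 mul r2: issue@3 deps=(0,None) exec_start@3 write@4
I3 add r4: issue@4 deps=(0,2) exec_start@4 write@7
I4 mul r1: issue@5 deps=(None,2) exec_start@5 write@6
I5 mul r3: issue@6 deps=(4,4) exec_start@6 write@8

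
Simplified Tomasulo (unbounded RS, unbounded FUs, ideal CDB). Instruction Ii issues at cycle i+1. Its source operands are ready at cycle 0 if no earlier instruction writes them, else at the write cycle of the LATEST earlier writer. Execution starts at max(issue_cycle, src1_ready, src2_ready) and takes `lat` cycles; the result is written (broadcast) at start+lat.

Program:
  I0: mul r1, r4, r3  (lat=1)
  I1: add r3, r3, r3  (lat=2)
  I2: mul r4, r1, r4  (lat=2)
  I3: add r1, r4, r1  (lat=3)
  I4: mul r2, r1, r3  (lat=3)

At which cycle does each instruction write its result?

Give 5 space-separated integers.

I0 mul r1: issue@1 deps=(None,None) exec_start@1 write@2
I1 add r3: issue@2 deps=(None,None) exec_start@2 write@4
I2 mul r4: issue@3 deps=(0,None) exec_start@3 write@5
I3 add r1: issue@4 deps=(2,0) exec_start@5 write@8
I4 mul r2: issue@5 deps=(3,1) exec_start@8 write@11

Answer: 2 4 5 8 11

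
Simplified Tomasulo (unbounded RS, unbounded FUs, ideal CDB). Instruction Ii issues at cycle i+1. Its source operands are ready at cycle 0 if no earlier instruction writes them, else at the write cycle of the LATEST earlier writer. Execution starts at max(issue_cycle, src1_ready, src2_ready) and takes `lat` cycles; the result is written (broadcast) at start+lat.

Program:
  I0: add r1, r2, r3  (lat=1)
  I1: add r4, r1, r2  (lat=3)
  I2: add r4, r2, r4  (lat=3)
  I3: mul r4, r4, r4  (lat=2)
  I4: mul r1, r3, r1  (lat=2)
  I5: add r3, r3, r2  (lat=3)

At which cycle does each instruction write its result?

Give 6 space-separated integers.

Answer: 2 5 8 10 7 9

Derivation:
I0 add r1: issue@1 deps=(None,None) exec_start@1 write@2
I1 add r4: issue@2 deps=(0,None) exec_start@2 write@5
I2 add r4: issue@3 deps=(None,1) exec_start@5 write@8
I3 mul r4: issue@4 deps=(2,2) exec_start@8 write@10
I4 mul r1: issue@5 deps=(None,0) exec_start@5 write@7
I5 add r3: issue@6 deps=(None,None) exec_start@6 write@9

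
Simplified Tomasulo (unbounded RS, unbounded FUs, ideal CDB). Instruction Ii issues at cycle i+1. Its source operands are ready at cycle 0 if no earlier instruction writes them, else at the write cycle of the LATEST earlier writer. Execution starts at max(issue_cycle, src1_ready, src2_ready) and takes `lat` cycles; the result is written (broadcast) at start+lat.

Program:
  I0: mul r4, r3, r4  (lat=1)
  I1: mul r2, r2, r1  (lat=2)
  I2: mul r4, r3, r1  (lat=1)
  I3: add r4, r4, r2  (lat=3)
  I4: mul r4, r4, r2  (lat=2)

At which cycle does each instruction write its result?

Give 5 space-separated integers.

Answer: 2 4 4 7 9

Derivation:
I0 mul r4: issue@1 deps=(None,None) exec_start@1 write@2
I1 mul r2: issue@2 deps=(None,None) exec_start@2 write@4
I2 mul r4: issue@3 deps=(None,None) exec_start@3 write@4
I3 add r4: issue@4 deps=(2,1) exec_start@4 write@7
I4 mul r4: issue@5 deps=(3,1) exec_start@7 write@9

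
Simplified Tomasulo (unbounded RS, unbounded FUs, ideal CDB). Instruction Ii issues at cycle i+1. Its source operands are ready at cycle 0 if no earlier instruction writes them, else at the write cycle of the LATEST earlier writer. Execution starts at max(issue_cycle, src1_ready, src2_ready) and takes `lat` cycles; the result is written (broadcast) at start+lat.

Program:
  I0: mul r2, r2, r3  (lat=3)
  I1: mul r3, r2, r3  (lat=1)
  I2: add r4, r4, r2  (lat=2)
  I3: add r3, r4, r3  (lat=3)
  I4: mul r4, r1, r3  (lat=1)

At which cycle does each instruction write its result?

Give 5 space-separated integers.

Answer: 4 5 6 9 10

Derivation:
I0 mul r2: issue@1 deps=(None,None) exec_start@1 write@4
I1 mul r3: issue@2 deps=(0,None) exec_start@4 write@5
I2 add r4: issue@3 deps=(None,0) exec_start@4 write@6
I3 add r3: issue@4 deps=(2,1) exec_start@6 write@9
I4 mul r4: issue@5 deps=(None,3) exec_start@9 write@10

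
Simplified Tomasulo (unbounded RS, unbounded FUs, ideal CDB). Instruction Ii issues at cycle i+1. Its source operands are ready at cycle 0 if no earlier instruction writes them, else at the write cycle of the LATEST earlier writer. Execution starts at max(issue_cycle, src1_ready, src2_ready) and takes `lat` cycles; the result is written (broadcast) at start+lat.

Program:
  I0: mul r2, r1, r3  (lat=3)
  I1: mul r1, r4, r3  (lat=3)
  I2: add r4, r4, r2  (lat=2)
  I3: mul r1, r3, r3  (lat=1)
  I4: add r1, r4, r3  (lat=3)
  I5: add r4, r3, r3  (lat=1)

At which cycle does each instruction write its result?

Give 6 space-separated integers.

Answer: 4 5 6 5 9 7

Derivation:
I0 mul r2: issue@1 deps=(None,None) exec_start@1 write@4
I1 mul r1: issue@2 deps=(None,None) exec_start@2 write@5
I2 add r4: issue@3 deps=(None,0) exec_start@4 write@6
I3 mul r1: issue@4 deps=(None,None) exec_start@4 write@5
I4 add r1: issue@5 deps=(2,None) exec_start@6 write@9
I5 add r4: issue@6 deps=(None,None) exec_start@6 write@7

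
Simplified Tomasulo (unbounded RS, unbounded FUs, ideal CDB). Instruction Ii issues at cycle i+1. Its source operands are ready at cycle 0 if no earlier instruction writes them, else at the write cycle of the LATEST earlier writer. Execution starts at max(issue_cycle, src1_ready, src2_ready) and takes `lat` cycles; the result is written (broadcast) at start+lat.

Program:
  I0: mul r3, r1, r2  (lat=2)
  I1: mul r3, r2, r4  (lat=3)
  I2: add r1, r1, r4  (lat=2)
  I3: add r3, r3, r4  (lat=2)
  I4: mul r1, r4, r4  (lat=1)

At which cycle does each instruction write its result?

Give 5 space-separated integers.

I0 mul r3: issue@1 deps=(None,None) exec_start@1 write@3
I1 mul r3: issue@2 deps=(None,None) exec_start@2 write@5
I2 add r1: issue@3 deps=(None,None) exec_start@3 write@5
I3 add r3: issue@4 deps=(1,None) exec_start@5 write@7
I4 mul r1: issue@5 deps=(None,None) exec_start@5 write@6

Answer: 3 5 5 7 6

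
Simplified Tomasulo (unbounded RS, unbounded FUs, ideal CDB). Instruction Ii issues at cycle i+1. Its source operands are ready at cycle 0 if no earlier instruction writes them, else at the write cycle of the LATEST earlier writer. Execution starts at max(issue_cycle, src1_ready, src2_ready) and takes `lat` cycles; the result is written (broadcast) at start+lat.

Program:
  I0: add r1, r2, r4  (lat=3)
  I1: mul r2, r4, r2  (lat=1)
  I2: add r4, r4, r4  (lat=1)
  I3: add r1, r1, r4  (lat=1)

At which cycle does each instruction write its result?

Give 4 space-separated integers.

Answer: 4 3 4 5

Derivation:
I0 add r1: issue@1 deps=(None,None) exec_start@1 write@4
I1 mul r2: issue@2 deps=(None,None) exec_start@2 write@3
I2 add r4: issue@3 deps=(None,None) exec_start@3 write@4
I3 add r1: issue@4 deps=(0,2) exec_start@4 write@5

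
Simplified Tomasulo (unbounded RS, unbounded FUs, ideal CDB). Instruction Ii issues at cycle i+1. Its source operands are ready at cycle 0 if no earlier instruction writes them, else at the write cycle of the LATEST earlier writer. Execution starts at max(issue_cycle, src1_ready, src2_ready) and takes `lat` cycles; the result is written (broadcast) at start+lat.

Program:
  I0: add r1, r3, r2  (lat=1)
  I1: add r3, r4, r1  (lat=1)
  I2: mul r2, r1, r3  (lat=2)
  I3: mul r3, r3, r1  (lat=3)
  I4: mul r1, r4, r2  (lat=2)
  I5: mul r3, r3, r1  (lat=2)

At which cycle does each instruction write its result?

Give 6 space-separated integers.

Answer: 2 3 5 7 7 9

Derivation:
I0 add r1: issue@1 deps=(None,None) exec_start@1 write@2
I1 add r3: issue@2 deps=(None,0) exec_start@2 write@3
I2 mul r2: issue@3 deps=(0,1) exec_start@3 write@5
I3 mul r3: issue@4 deps=(1,0) exec_start@4 write@7
I4 mul r1: issue@5 deps=(None,2) exec_start@5 write@7
I5 mul r3: issue@6 deps=(3,4) exec_start@7 write@9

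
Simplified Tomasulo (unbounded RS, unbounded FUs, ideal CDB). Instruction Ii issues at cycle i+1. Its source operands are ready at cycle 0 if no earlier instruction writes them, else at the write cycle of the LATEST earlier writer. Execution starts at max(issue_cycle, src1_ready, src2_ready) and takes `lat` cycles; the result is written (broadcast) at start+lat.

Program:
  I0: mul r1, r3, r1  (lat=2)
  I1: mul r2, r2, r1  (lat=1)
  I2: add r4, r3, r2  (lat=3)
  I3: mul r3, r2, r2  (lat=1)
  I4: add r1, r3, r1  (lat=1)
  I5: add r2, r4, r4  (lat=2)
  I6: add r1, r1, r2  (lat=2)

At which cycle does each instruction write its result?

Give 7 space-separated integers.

Answer: 3 4 7 5 6 9 11

Derivation:
I0 mul r1: issue@1 deps=(None,None) exec_start@1 write@3
I1 mul r2: issue@2 deps=(None,0) exec_start@3 write@4
I2 add r4: issue@3 deps=(None,1) exec_start@4 write@7
I3 mul r3: issue@4 deps=(1,1) exec_start@4 write@5
I4 add r1: issue@5 deps=(3,0) exec_start@5 write@6
I5 add r2: issue@6 deps=(2,2) exec_start@7 write@9
I6 add r1: issue@7 deps=(4,5) exec_start@9 write@11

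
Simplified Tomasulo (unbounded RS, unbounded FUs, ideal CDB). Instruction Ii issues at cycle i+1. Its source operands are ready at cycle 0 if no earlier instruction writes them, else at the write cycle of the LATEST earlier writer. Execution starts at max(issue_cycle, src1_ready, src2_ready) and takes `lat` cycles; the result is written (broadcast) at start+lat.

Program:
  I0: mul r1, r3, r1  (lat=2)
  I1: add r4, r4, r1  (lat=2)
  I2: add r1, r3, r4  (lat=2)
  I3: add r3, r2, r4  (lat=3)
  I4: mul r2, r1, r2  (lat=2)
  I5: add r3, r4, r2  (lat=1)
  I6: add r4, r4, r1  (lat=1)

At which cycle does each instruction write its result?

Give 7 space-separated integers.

I0 mul r1: issue@1 deps=(None,None) exec_start@1 write@3
I1 add r4: issue@2 deps=(None,0) exec_start@3 write@5
I2 add r1: issue@3 deps=(None,1) exec_start@5 write@7
I3 add r3: issue@4 deps=(None,1) exec_start@5 write@8
I4 mul r2: issue@5 deps=(2,None) exec_start@7 write@9
I5 add r3: issue@6 deps=(1,4) exec_start@9 write@10
I6 add r4: issue@7 deps=(1,2) exec_start@7 write@8

Answer: 3 5 7 8 9 10 8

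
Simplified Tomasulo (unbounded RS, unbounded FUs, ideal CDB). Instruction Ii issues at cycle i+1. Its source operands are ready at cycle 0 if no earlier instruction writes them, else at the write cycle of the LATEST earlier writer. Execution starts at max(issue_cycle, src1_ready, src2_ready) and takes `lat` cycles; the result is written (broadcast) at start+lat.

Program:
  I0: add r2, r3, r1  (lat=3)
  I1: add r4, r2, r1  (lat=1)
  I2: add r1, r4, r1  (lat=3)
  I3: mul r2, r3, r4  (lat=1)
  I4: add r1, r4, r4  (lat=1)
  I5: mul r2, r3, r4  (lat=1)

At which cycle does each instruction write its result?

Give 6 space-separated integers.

Answer: 4 5 8 6 6 7

Derivation:
I0 add r2: issue@1 deps=(None,None) exec_start@1 write@4
I1 add r4: issue@2 deps=(0,None) exec_start@4 write@5
I2 add r1: issue@3 deps=(1,None) exec_start@5 write@8
I3 mul r2: issue@4 deps=(None,1) exec_start@5 write@6
I4 add r1: issue@5 deps=(1,1) exec_start@5 write@6
I5 mul r2: issue@6 deps=(None,1) exec_start@6 write@7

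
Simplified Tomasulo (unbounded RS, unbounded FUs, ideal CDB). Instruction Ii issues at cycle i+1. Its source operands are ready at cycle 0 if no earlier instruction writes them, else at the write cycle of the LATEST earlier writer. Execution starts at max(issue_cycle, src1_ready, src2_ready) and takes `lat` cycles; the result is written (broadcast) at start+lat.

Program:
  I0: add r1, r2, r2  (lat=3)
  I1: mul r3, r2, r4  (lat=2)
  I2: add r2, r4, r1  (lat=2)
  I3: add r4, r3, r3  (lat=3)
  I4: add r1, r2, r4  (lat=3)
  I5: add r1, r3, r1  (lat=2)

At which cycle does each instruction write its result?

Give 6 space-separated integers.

I0 add r1: issue@1 deps=(None,None) exec_start@1 write@4
I1 mul r3: issue@2 deps=(None,None) exec_start@2 write@4
I2 add r2: issue@3 deps=(None,0) exec_start@4 write@6
I3 add r4: issue@4 deps=(1,1) exec_start@4 write@7
I4 add r1: issue@5 deps=(2,3) exec_start@7 write@10
I5 add r1: issue@6 deps=(1,4) exec_start@10 write@12

Answer: 4 4 6 7 10 12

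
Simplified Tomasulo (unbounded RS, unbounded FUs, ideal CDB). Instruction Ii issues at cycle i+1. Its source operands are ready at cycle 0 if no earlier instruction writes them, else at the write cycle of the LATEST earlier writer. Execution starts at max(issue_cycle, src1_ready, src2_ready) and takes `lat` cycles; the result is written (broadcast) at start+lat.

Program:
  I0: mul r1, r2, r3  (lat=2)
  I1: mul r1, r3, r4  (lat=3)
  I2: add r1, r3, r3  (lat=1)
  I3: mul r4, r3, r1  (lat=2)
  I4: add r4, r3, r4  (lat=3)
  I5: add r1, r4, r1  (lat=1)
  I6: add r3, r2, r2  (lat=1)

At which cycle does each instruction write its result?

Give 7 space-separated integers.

Answer: 3 5 4 6 9 10 8

Derivation:
I0 mul r1: issue@1 deps=(None,None) exec_start@1 write@3
I1 mul r1: issue@2 deps=(None,None) exec_start@2 write@5
I2 add r1: issue@3 deps=(None,None) exec_start@3 write@4
I3 mul r4: issue@4 deps=(None,2) exec_start@4 write@6
I4 add r4: issue@5 deps=(None,3) exec_start@6 write@9
I5 add r1: issue@6 deps=(4,2) exec_start@9 write@10
I6 add r3: issue@7 deps=(None,None) exec_start@7 write@8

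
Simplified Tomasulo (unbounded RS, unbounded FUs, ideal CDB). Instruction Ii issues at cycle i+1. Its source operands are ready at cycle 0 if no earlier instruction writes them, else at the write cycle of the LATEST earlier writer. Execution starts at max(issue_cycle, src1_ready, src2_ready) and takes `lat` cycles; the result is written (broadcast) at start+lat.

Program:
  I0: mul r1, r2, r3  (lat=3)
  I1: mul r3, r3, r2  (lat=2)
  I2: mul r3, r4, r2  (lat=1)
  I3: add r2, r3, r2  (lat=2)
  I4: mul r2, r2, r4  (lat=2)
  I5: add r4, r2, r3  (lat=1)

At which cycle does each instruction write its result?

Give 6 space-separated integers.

I0 mul r1: issue@1 deps=(None,None) exec_start@1 write@4
I1 mul r3: issue@2 deps=(None,None) exec_start@2 write@4
I2 mul r3: issue@3 deps=(None,None) exec_start@3 write@4
I3 add r2: issue@4 deps=(2,None) exec_start@4 write@6
I4 mul r2: issue@5 deps=(3,None) exec_start@6 write@8
I5 add r4: issue@6 deps=(4,2) exec_start@8 write@9

Answer: 4 4 4 6 8 9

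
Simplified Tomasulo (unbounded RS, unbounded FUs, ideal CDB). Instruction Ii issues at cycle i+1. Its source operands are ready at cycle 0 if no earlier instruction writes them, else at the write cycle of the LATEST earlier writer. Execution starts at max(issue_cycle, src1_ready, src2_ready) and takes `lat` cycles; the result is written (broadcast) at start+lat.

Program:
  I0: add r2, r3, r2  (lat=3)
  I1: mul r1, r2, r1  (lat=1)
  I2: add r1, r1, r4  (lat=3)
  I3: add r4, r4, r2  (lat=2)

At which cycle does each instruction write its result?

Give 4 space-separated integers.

Answer: 4 5 8 6

Derivation:
I0 add r2: issue@1 deps=(None,None) exec_start@1 write@4
I1 mul r1: issue@2 deps=(0,None) exec_start@4 write@5
I2 add r1: issue@3 deps=(1,None) exec_start@5 write@8
I3 add r4: issue@4 deps=(None,0) exec_start@4 write@6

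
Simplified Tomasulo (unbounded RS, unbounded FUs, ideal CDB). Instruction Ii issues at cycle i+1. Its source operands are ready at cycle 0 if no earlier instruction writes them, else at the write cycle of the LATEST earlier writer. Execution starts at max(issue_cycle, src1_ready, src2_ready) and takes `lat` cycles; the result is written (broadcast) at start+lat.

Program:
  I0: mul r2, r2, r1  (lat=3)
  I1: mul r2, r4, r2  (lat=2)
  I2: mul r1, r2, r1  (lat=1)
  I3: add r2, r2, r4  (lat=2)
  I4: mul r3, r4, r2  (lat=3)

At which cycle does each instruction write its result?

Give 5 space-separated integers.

I0 mul r2: issue@1 deps=(None,None) exec_start@1 write@4
I1 mul r2: issue@2 deps=(None,0) exec_start@4 write@6
I2 mul r1: issue@3 deps=(1,None) exec_start@6 write@7
I3 add r2: issue@4 deps=(1,None) exec_start@6 write@8
I4 mul r3: issue@5 deps=(None,3) exec_start@8 write@11

Answer: 4 6 7 8 11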